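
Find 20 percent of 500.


Convert percentage to decimal:
20% = 0.2
Multiply:
500 x 0.2 = 100

100


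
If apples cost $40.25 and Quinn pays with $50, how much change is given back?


Start with the amount paid:
$50
Subtract the price:
$50 - $40.25 = $9.75

$9.75


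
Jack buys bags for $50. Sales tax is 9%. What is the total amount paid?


Calculate the tax:
9% of $50 = $4.50
Add tax to price:
$50 + $4.50 = $54.50

$54.50


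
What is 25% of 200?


Convert percentage to decimal:
25% = 0.25
Multiply:
200 x 0.25 = 50

50


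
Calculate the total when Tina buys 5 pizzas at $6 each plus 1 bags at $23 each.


Cost of pizzas:
5 x $6 = $30
Cost of bags:
1 x $23 = $23
Add both:
$30 + $23 = $53

$53


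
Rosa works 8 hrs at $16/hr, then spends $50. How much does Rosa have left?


Calculate earnings:
8 x $16 = $128
Subtract spending:
$128 - $50 = $78

$78


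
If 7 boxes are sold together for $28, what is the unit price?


Total cost: $28
Number of items: 7
Unit price: $28 / 7 = $4

$4


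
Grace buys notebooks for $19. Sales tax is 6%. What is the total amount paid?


Calculate the tax:
6% of $19 = $1.14
Add tax to price:
$19 + $1.14 = $20.14

$20.14


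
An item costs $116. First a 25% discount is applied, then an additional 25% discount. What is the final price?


First discount:
25% of $116 = $29
Price after first discount:
$116 - $29 = $87
Second discount:
25% of $87 = $21.75
Final price:
$87 - $21.75 = $65.25

$65.25


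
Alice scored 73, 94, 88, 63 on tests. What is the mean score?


Add the scores:
73 + 94 + 88 + 63 = 318
Divide by the number of tests:
318 / 4 = 79.5

79.5


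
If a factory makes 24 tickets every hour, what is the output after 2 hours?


Production rate: 24 tickets per hour
Time: 2 hours
Total: 24 x 2 = 48 tickets

48 tickets


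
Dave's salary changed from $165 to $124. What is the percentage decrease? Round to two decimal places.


Find the absolute change:
|124 - 165| = 41
Divide by original and multiply by 100:
41 / 165 x 100 = 24.8484...% ≈ 24.85%

24.85%


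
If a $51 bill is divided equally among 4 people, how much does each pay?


Total bill: $51
Number of people: 4
Each pays: $51 / 4 = $12.75

$12.75


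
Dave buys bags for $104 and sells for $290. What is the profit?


Selling price = $290
Cost price = $104
Profit = selling price - cost price:
Profit = $290 - $104 = $186

$186


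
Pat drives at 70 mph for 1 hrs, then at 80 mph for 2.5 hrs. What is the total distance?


Leg 1 distance:
70 x 1 = 70 miles
Leg 2 distance:
80 x 2.5 = 200 miles
Total distance:
70 + 200 = 270 miles

270 miles


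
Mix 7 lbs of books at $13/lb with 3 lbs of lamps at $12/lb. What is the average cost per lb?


Cost of books:
7 x $13 = $91
Cost of lamps:
3 x $12 = $36
Total cost: $91 + $36 = $127
Total weight: 10 lbs
Average: $127 / 10 = $12.70/lb

$12.70/lb


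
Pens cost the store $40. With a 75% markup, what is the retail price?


Calculate the markup amount:
75% of $40 = $30
Add to cost:
$40 + $30 = $70

$70


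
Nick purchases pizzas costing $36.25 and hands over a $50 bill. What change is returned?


Start with the amount paid:
$50
Subtract the price:
$50 - $36.25 = $13.75

$13.75


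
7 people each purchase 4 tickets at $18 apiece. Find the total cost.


Cost per person:
4 x $18 = $72
Group total:
7 x $72 = $504

$504


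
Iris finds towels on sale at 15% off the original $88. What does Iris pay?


Calculate the discount amount:
15% of $88 = $13.20
Subtract from original:
$88 - $13.20 = $74.80

$74.80


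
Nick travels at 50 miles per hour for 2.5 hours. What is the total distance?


Use the formula: distance = speed x time
Speed = 50 mph, Time = 2.5 hours
50 x 2.5 = 125 miles

125 miles


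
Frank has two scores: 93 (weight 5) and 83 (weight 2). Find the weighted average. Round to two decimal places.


Weighted sum:
5 x 93 + 2 x 83 = 631
Total weight:
5 + 2 = 7
Weighted average:
631 / 7 = 90.1428... ≈ 90.14

90.14


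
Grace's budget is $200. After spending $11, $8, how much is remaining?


Add up expenses:
$11 + $8 = $19
Subtract from budget:
$200 - $19 = $181

$181


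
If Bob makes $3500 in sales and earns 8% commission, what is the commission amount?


Convert rate to decimal:
8% = 0.08
Multiply by sales:
$3500 x 0.08 = $280

$280


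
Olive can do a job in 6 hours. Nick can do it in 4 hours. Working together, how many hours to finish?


Olive's rate: 1/6 of the job per hour
Nick's rate: 1/4 of the job per hour
Combined rate: 1/6 + 1/4 = 5/12 per hour
Time = 1 / (5/12) = 12/5 = 2.4 hours

2.4 hours


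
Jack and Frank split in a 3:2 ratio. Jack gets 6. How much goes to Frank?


Find the multiplier:
6 / 3 = 2
Apply to Frank's share:
2 x 2 = 4

4


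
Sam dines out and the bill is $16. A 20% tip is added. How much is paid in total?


Calculate the tip:
20% of $16 = $3.20
Add tip to meal cost:
$16 + $3.20 = $19.20

$19.20


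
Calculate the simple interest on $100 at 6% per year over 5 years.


Use the formula I = P x R x T / 100
P x R x T = 100 x 6 x 5 = 3000
I = 3000 / 100 = $30

$30


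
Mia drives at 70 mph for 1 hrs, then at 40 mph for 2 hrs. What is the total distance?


Leg 1 distance:
70 x 1 = 70 miles
Leg 2 distance:
40 x 2 = 80 miles
Total distance:
70 + 80 = 150 miles

150 miles


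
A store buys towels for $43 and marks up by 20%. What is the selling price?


Calculate the markup amount:
20% of $43 = $8.60
Add to cost:
$43 + $8.60 = $51.60

$51.60


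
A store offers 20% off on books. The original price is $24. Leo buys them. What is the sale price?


Calculate the discount amount:
20% of $24 = $4.80
Subtract from original:
$24 - $4.80 = $19.20

$19.20


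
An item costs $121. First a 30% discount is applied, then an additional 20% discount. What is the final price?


First discount:
30% of $121 = $36.30
Price after first discount:
$121 - $36.30 = $84.70
Second discount:
20% of $84.70 = $16.94
Final price:
$84.70 - $16.94 = $67.76

$67.76


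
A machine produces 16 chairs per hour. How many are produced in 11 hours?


Production rate: 16 chairs per hour
Time: 11 hours
Total: 16 x 11 = 176 chairs

176 chairs


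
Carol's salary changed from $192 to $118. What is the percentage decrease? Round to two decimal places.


Find the absolute change:
|118 - 192| = 74
Divide by original and multiply by 100:
74 / 192 x 100 = 38.5416...% ≈ 38.54%

38.54%


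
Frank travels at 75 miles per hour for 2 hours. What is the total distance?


Use the formula: distance = speed x time
Speed = 75 mph, Time = 2 hours
75 x 2 = 150 miles

150 miles


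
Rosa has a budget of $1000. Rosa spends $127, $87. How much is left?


Add up expenses:
$127 + $87 = $214
Subtract from budget:
$1000 - $214 = $786

$786


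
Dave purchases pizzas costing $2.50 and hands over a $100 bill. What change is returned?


Start with the amount paid:
$100
Subtract the price:
$100 - $2.50 = $97.50

$97.50


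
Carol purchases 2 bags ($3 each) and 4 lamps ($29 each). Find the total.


Cost of bags:
2 x $3 = $6
Cost of lamps:
4 x $29 = $116
Add both:
$6 + $116 = $122

$122


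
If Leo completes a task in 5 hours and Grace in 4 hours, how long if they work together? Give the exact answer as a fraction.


Leo's rate: 1/5 of the job per hour
Grace's rate: 1/4 of the job per hour
Combined rate: 1/5 + 1/4 = 9/20 per hour
Time = 1 / (9/20) = 20/9 hours (≈ 2.22 hours)

20/9 hours


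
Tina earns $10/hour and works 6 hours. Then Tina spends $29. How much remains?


Calculate earnings:
6 x $10 = $60
Subtract spending:
$60 - $29 = $31

$31


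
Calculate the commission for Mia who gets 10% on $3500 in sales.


Convert rate to decimal:
10% = 0.1
Multiply by sales:
$3500 x 0.1 = $350

$350


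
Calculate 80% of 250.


Convert percentage to decimal:
80% = 0.8
Multiply:
250 x 0.8 = 200

200


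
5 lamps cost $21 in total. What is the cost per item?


Total cost: $21
Number of items: 5
Unit price: $21 / 5 = $4.20

$4.20


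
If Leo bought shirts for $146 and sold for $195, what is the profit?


Selling price = $195
Cost price = $146
Profit = selling price - cost price:
Profit = $195 - $146 = $49

$49


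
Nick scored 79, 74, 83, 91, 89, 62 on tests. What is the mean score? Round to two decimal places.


Add the scores:
79 + 74 + 83 + 91 + 89 + 62 = 478
Divide by the number of tests:
478 / 6 = 79.6666... ≈ 79.67

79.67


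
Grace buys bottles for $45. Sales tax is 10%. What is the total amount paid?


Calculate the tax:
10% of $45 = $4.50
Add tax to price:
$45 + $4.50 = $49.50

$49.50


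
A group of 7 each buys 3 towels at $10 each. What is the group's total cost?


Cost per person:
3 x $10 = $30
Group total:
7 x $30 = $210

$210


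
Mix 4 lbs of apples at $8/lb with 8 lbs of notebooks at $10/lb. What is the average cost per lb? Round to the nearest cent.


Cost of apples:
4 x $8 = $32
Cost of notebooks:
8 x $10 = $80
Total cost: $32 + $80 = $112
Total weight: 12 lbs
Average: $112 / 12 = $9.3333... ≈ $9.33/lb

$9.33/lb


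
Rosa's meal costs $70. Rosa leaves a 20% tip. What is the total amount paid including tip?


Calculate the tip:
20% of $70 = $14
Add tip to meal cost:
$70 + $14 = $84

$84


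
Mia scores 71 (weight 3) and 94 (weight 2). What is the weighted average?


Weighted sum:
3 x 71 + 2 x 94 = 401
Total weight:
3 + 2 = 5
Weighted average:
401 / 5 = 80.2

80.2


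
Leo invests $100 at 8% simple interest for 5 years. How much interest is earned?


Use the formula I = P x R x T / 100
P x R x T = 100 x 8 x 5 = 4000
I = 4000 / 100 = $40

$40


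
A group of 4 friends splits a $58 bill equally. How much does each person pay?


Total bill: $58
Number of people: 4
Each pays: $58 / 4 = $14.50

$14.50


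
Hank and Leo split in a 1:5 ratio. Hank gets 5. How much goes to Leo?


Find the multiplier:
5 / 1 = 5
Apply to Leo's share:
5 x 5 = 25

25


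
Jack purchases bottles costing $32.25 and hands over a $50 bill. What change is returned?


Start with the amount paid:
$50
Subtract the price:
$50 - $32.25 = $17.75

$17.75


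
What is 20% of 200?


Convert percentage to decimal:
20% = 0.2
Multiply:
200 x 0.2 = 40

40


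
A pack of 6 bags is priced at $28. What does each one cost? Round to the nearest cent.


Total cost: $28
Number of items: 6
Unit price: $28 / 6 = $4.6666... ≈ $4.67

$4.67


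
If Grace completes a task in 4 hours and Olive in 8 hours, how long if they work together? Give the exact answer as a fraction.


Grace's rate: 1/4 of the job per hour
Olive's rate: 1/8 of the job per hour
Combined rate: 1/4 + 1/8 = 3/8 per hour
Time = 1 / (3/8) = 8/3 hours (≈ 2.67 hours)

8/3 hours


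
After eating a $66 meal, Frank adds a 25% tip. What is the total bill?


Calculate the tip:
25% of $66 = $16.50
Add tip to meal cost:
$66 + $16.50 = $82.50

$82.50


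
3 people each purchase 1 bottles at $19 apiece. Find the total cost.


Cost per person:
1 x $19 = $19
Group total:
3 x $19 = $57

$57


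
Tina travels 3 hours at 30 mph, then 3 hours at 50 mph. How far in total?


Leg 1 distance:
30 x 3 = 90 miles
Leg 2 distance:
50 x 3 = 150 miles
Total distance:
90 + 150 = 240 miles

240 miles


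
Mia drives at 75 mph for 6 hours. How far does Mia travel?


Use the formula: distance = speed x time
Speed = 75 mph, Time = 6 hours
75 x 6 = 450 miles

450 miles


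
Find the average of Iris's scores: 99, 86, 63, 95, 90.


Add the scores:
99 + 86 + 63 + 95 + 90 = 433
Divide by the number of tests:
433 / 5 = 86.6

86.6


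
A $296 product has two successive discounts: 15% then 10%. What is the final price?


First discount:
15% of $296 = $44.40
Price after first discount:
$296 - $44.40 = $251.60
Second discount:
10% of $251.60 = $25.16
Final price:
$251.60 - $25.16 = $226.44

$226.44


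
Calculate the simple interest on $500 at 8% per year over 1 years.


Use the formula I = P x R x T / 100
P x R x T = 500 x 8 x 1 = 4000
I = 4000 / 100 = $40

$40


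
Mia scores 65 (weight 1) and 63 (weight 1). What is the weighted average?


Weighted sum:
1 x 65 + 1 x 63 = 128
Total weight:
1 + 1 = 2
Weighted average:
128 / 2 = 64

64


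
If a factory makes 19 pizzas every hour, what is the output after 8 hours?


Production rate: 19 pizzas per hour
Time: 8 hours
Total: 19 x 8 = 152 pizzas

152 pizzas


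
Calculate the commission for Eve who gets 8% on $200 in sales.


Convert rate to decimal:
8% = 0.08
Multiply by sales:
$200 x 0.08 = $16

$16


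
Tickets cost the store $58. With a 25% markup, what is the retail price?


Calculate the markup amount:
25% of $58 = $14.50
Add to cost:
$58 + $14.50 = $72.50

$72.50


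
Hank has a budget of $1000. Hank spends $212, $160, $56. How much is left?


Add up expenses:
$212 + $160 + $56 = $428
Subtract from budget:
$1000 - $428 = $572

$572


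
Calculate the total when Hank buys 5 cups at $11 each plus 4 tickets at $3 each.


Cost of cups:
5 x $11 = $55
Cost of tickets:
4 x $3 = $12
Add both:
$55 + $12 = $67

$67


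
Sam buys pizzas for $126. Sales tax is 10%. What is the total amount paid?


Calculate the tax:
10% of $126 = $12.60
Add tax to price:
$126 + $12.60 = $138.60

$138.60


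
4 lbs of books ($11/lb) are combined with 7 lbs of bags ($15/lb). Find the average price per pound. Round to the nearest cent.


Cost of books:
4 x $11 = $44
Cost of bags:
7 x $15 = $105
Total cost: $44 + $105 = $149
Total weight: 11 lbs
Average: $149 / 11 = $13.5454... ≈ $13.55/lb

$13.55/lb


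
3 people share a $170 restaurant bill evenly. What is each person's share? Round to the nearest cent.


Total bill: $170
Number of people: 3
Each pays: $170 / 3 = $56.6666... ≈ $56.67

$56.67


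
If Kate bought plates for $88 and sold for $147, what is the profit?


Selling price = $147
Cost price = $88
Profit = selling price - cost price:
Profit = $147 - $88 = $59

$59


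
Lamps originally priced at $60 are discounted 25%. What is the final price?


Calculate the discount amount:
25% of $60 = $15
Subtract from original:
$60 - $15 = $45

$45


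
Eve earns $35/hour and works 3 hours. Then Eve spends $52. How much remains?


Calculate earnings:
3 x $35 = $105
Subtract spending:
$105 - $52 = $53

$53


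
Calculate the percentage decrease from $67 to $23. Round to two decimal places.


Find the absolute change:
|23 - 67| = 44
Divide by original and multiply by 100:
44 / 67 x 100 = 65.6716...% ≈ 65.67%

65.67%


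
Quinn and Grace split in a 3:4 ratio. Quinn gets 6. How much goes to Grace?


Find the multiplier:
6 / 3 = 2
Apply to Grace's share:
4 x 2 = 8

8


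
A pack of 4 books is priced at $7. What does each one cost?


Total cost: $7
Number of items: 4
Unit price: $7 / 4 = $1.75

$1.75


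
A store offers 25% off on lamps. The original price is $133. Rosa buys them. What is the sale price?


Calculate the discount amount:
25% of $133 = $33.25
Subtract from original:
$133 - $33.25 = $99.75

$99.75


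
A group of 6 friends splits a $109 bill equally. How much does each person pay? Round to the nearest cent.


Total bill: $109
Number of people: 6
Each pays: $109 / 6 = $18.1666... ≈ $18.17

$18.17


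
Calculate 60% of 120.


Convert percentage to decimal:
60% = 0.6
Multiply:
120 x 0.6 = 72

72


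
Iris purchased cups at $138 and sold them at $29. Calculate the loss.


Selling price = $29
Cost price = $138
Loss = cost price - selling price:
Loss = $138 - $29 = $109

$109


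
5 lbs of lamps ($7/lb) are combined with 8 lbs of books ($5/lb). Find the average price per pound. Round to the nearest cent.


Cost of lamps:
5 x $7 = $35
Cost of books:
8 x $5 = $40
Total cost: $35 + $40 = $75
Total weight: 13 lbs
Average: $75 / 13 = $5.7692... ≈ $5.77/lb

$5.77/lb


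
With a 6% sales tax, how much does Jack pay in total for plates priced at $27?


Calculate the tax:
6% of $27 = $1.62
Add tax to price:
$27 + $1.62 = $28.62

$28.62


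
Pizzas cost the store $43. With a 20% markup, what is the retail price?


Calculate the markup amount:
20% of $43 = $8.60
Add to cost:
$43 + $8.60 = $51.60

$51.60


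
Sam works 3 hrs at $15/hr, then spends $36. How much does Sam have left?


Calculate earnings:
3 x $15 = $45
Subtract spending:
$45 - $36 = $9

$9


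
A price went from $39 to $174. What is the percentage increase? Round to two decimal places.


Find the absolute change:
|174 - 39| = 135
Divide by original and multiply by 100:
135 / 39 x 100 = 346.1538...% ≈ 346.15%

346.15%


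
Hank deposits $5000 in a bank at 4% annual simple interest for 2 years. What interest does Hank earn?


Use the formula I = P x R x T / 100
P x R x T = 5000 x 4 x 2 = 40000
I = 40000 / 100 = $400

$400


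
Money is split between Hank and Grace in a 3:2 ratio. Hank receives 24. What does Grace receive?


Find the multiplier:
24 / 3 = 8
Apply to Grace's share:
2 x 8 = 16

16


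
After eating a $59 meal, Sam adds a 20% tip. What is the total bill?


Calculate the tip:
20% of $59 = $11.80
Add tip to meal cost:
$59 + $11.80 = $70.80

$70.80


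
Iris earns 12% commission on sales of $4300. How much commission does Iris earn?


Convert rate to decimal:
12% = 0.12
Multiply by sales:
$4300 x 0.12 = $516

$516


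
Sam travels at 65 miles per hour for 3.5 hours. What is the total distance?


Use the formula: distance = speed x time
Speed = 65 mph, Time = 3.5 hours
65 x 3.5 = 227.5 miles

227.5 miles


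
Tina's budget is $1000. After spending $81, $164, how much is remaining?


Add up expenses:
$81 + $164 = $245
Subtract from budget:
$1000 - $245 = $755

$755


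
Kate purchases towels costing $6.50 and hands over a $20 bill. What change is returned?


Start with the amount paid:
$20
Subtract the price:
$20 - $6.50 = $13.50

$13.50


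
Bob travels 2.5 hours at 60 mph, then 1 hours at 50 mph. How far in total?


Leg 1 distance:
60 x 2.5 = 150 miles
Leg 2 distance:
50 x 1 = 50 miles
Total distance:
150 + 50 = 200 miles

200 miles


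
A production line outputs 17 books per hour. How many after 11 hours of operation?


Production rate: 17 books per hour
Time: 11 hours
Total: 17 x 11 = 187 books

187 books


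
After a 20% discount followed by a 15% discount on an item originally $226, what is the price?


First discount:
20% of $226 = $45.20
Price after first discount:
$226 - $45.20 = $180.80
Second discount:
15% of $180.80 = $27.12
Final price:
$180.80 - $27.12 = $153.68

$153.68


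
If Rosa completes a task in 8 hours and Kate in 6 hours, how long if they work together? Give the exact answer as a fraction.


Rosa's rate: 1/8 of the job per hour
Kate's rate: 1/6 of the job per hour
Combined rate: 1/8 + 1/6 = 7/24 per hour
Time = 1 / (7/24) = 24/7 hours (≈ 3.43 hours)

24/7 hours


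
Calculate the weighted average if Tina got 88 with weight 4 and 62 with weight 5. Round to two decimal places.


Weighted sum:
4 x 88 + 5 x 62 = 662
Total weight:
4 + 5 = 9
Weighted average:
662 / 9 = 73.5555... ≈ 73.56

73.56


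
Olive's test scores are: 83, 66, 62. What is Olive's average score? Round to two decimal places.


Add the scores:
83 + 66 + 62 = 211
Divide by the number of tests:
211 / 3 = 70.3333... ≈ 70.33

70.33


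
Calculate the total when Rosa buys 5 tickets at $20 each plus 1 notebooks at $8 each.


Cost of tickets:
5 x $20 = $100
Cost of notebooks:
1 x $8 = $8
Add both:
$100 + $8 = $108

$108


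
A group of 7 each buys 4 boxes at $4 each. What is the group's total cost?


Cost per person:
4 x $4 = $16
Group total:
7 x $16 = $112

$112


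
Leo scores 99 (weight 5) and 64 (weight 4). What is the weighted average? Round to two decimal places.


Weighted sum:
5 x 99 + 4 x 64 = 751
Total weight:
5 + 4 = 9
Weighted average:
751 / 9 = 83.4444... ≈ 83.44

83.44


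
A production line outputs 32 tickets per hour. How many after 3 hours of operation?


Production rate: 32 tickets per hour
Time: 3 hours
Total: 32 x 3 = 96 tickets

96 tickets


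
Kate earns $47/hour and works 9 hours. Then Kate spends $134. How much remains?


Calculate earnings:
9 x $47 = $423
Subtract spending:
$423 - $134 = $289

$289


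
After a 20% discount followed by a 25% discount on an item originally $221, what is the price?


First discount:
20% of $221 = $44.20
Price after first discount:
$221 - $44.20 = $176.80
Second discount:
25% of $176.80 = $44.20
Final price:
$176.80 - $44.20 = $132.60

$132.60


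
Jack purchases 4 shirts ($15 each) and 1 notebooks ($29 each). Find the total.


Cost of shirts:
4 x $15 = $60
Cost of notebooks:
1 x $29 = $29
Add both:
$60 + $29 = $89

$89


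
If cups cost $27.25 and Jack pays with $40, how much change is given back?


Start with the amount paid:
$40
Subtract the price:
$40 - $27.25 = $12.75

$12.75


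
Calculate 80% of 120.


Convert percentage to decimal:
80% = 0.8
Multiply:
120 x 0.8 = 96

96


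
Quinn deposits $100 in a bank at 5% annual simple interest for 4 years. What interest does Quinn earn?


Use the formula I = P x R x T / 100
P x R x T = 100 x 5 x 4 = 2000
I = 2000 / 100 = $20

$20


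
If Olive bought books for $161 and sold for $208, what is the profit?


Selling price = $208
Cost price = $161
Profit = selling price - cost price:
Profit = $208 - $161 = $47

$47


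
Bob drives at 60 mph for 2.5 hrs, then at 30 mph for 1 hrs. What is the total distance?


Leg 1 distance:
60 x 2.5 = 150 miles
Leg 2 distance:
30 x 1 = 30 miles
Total distance:
150 + 30 = 180 miles

180 miles


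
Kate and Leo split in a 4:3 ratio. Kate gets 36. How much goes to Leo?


Find the multiplier:
36 / 4 = 9
Apply to Leo's share:
3 x 9 = 27

27


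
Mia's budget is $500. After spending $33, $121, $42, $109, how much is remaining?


Add up expenses:
$33 + $121 + $42 + $109 = $305
Subtract from budget:
$500 - $305 = $195

$195


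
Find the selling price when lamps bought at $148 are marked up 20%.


Calculate the markup amount:
20% of $148 = $29.60
Add to cost:
$148 + $29.60 = $177.60

$177.60


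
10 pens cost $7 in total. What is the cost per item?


Total cost: $7
Number of items: 10
Unit price: $7 / 10 = $0.70

$0.70


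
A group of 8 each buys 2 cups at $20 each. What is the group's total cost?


Cost per person:
2 x $20 = $40
Group total:
8 x $40 = $320

$320


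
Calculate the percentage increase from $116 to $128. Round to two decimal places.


Find the absolute change:
|128 - 116| = 12
Divide by original and multiply by 100:
12 / 116 x 100 = 10.3448...% ≈ 10.34%

10.34%


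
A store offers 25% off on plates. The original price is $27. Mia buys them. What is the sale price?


Calculate the discount amount:
25% of $27 = $6.75
Subtract from original:
$27 - $6.75 = $20.25

$20.25


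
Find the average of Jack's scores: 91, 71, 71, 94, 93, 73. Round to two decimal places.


Add the scores:
91 + 71 + 71 + 94 + 93 + 73 = 493
Divide by the number of tests:
493 / 6 = 82.1666... ≈ 82.17

82.17


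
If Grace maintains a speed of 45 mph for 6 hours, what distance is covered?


Use the formula: distance = speed x time
Speed = 45 mph, Time = 6 hours
45 x 6 = 270 miles

270 miles


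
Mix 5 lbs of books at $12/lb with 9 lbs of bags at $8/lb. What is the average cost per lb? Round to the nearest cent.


Cost of books:
5 x $12 = $60
Cost of bags:
9 x $8 = $72
Total cost: $60 + $72 = $132
Total weight: 14 lbs
Average: $132 / 14 = $9.4285... ≈ $9.43/lb

$9.43/lb


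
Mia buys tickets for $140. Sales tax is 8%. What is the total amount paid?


Calculate the tax:
8% of $140 = $11.20
Add tax to price:
$140 + $11.20 = $151.20

$151.20


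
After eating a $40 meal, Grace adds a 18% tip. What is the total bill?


Calculate the tip:
18% of $40 = $7.20
Add tip to meal cost:
$40 + $7.20 = $47.20

$47.20


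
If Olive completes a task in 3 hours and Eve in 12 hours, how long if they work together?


Olive's rate: 1/3 of the job per hour
Eve's rate: 1/12 of the job per hour
Combined rate: 1/3 + 1/12 = 5/12 per hour
Time = 1 / (5/12) = 12/5 = 2.4 hours

2.4 hours


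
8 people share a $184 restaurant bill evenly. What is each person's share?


Total bill: $184
Number of people: 8
Each pays: $184 / 8 = $23

$23


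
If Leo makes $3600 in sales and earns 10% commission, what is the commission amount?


Convert rate to decimal:
10% = 0.1
Multiply by sales:
$3600 x 0.1 = $360

$360


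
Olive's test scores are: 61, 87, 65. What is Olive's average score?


Add the scores:
61 + 87 + 65 = 213
Divide by the number of tests:
213 / 3 = 71

71


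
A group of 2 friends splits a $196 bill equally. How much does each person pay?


Total bill: $196
Number of people: 2
Each pays: $196 / 2 = $98

$98


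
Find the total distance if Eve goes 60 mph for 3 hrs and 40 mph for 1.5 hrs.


Leg 1 distance:
60 x 3 = 180 miles
Leg 2 distance:
40 x 1.5 = 60 miles
Total distance:
180 + 60 = 240 miles

240 miles


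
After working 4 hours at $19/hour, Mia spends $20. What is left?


Calculate earnings:
4 x $19 = $76
Subtract spending:
$76 - $20 = $56

$56


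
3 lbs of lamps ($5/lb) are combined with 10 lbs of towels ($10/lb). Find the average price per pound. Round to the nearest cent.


Cost of lamps:
3 x $5 = $15
Cost of towels:
10 x $10 = $100
Total cost: $15 + $100 = $115
Total weight: 13 lbs
Average: $115 / 13 = $8.8461... ≈ $8.85/lb

$8.85/lb


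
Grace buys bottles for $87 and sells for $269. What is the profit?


Selling price = $269
Cost price = $87
Profit = selling price - cost price:
Profit = $269 - $87 = $182

$182


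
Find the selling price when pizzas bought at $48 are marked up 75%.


Calculate the markup amount:
75% of $48 = $36
Add to cost:
$48 + $36 = $84

$84


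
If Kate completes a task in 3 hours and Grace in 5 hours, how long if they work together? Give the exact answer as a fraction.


Kate's rate: 1/3 of the job per hour
Grace's rate: 1/5 of the job per hour
Combined rate: 1/3 + 1/5 = 8/15 per hour
Time = 1 / (8/15) = 15/8 hours (≈ 1.88 hours)

15/8 hours


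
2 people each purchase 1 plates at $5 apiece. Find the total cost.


Cost per person:
1 x $5 = $5
Group total:
2 x $5 = $10

$10


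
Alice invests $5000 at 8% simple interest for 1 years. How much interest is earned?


Use the formula I = P x R x T / 100
P x R x T = 5000 x 8 x 1 = 40000
I = 40000 / 100 = $400

$400


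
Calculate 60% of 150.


Convert percentage to decimal:
60% = 0.6
Multiply:
150 x 0.6 = 90

90


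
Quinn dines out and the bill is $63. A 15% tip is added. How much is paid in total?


Calculate the tip:
15% of $63 = $9.45
Add tip to meal cost:
$63 + $9.45 = $72.45

$72.45


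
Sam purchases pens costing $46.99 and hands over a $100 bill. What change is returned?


Start with the amount paid:
$100
Subtract the price:
$100 - $46.99 = $53.01

$53.01


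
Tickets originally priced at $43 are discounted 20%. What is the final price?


Calculate the discount amount:
20% of $43 = $8.60
Subtract from original:
$43 - $8.60 = $34.40

$34.40


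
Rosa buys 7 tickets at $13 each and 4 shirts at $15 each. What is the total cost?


Cost of tickets:
7 x $13 = $91
Cost of shirts:
4 x $15 = $60
Add both:
$91 + $60 = $151

$151


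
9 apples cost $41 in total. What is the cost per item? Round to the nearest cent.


Total cost: $41
Number of items: 9
Unit price: $41 / 9 = $4.5555... ≈ $4.56

$4.56


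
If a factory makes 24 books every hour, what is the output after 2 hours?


Production rate: 24 books per hour
Time: 2 hours
Total: 24 x 2 = 48 books

48 books


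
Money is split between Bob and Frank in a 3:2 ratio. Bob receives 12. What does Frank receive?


Find the multiplier:
12 / 3 = 4
Apply to Frank's share:
2 x 4 = 8

8


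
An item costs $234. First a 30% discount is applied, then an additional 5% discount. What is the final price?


First discount:
30% of $234 = $70.20
Price after first discount:
$234 - $70.20 = $163.80
Second discount:
5% of $163.80 = $8.19
Final price:
$163.80 - $8.19 = $155.61

$155.61


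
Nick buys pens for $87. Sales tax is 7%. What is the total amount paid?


Calculate the tax:
7% of $87 = $6.09
Add tax to price:
$87 + $6.09 = $93.09

$93.09


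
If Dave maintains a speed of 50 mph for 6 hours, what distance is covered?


Use the formula: distance = speed x time
Speed = 50 mph, Time = 6 hours
50 x 6 = 300 miles

300 miles


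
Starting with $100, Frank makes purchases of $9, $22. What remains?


Add up expenses:
$9 + $22 = $31
Subtract from budget:
$100 - $31 = $69

$69


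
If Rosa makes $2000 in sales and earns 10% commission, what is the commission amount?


Convert rate to decimal:
10% = 0.1
Multiply by sales:
$2000 x 0.1 = $200

$200


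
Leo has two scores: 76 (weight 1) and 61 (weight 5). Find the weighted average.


Weighted sum:
1 x 76 + 5 x 61 = 381
Total weight:
1 + 5 = 6
Weighted average:
381 / 6 = 63.5

63.5


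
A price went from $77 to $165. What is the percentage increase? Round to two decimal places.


Find the absolute change:
|165 - 77| = 88
Divide by original and multiply by 100:
88 / 77 x 100 = 114.2857...% ≈ 114.29%

114.29%


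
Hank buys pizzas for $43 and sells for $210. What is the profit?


Selling price = $210
Cost price = $43
Profit = selling price - cost price:
Profit = $210 - $43 = $167

$167


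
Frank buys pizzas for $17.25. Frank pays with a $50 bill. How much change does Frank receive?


Start with the amount paid:
$50
Subtract the price:
$50 - $17.25 = $32.75

$32.75


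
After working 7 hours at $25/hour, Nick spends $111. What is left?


Calculate earnings:
7 x $25 = $175
Subtract spending:
$175 - $111 = $64

$64


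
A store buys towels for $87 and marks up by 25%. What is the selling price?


Calculate the markup amount:
25% of $87 = $21.75
Add to cost:
$87 + $21.75 = $108.75

$108.75


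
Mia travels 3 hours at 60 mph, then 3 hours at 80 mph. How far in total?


Leg 1 distance:
60 x 3 = 180 miles
Leg 2 distance:
80 x 3 = 240 miles
Total distance:
180 + 240 = 420 miles

420 miles


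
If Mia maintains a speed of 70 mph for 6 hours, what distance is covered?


Use the formula: distance = speed x time
Speed = 70 mph, Time = 6 hours
70 x 6 = 420 miles

420 miles


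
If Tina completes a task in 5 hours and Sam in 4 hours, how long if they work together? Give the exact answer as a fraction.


Tina's rate: 1/5 of the job per hour
Sam's rate: 1/4 of the job per hour
Combined rate: 1/5 + 1/4 = 9/20 per hour
Time = 1 / (9/20) = 20/9 hours (≈ 2.22 hours)

20/9 hours


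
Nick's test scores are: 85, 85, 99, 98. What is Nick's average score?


Add the scores:
85 + 85 + 99 + 98 = 367
Divide by the number of tests:
367 / 4 = 91.75

91.75


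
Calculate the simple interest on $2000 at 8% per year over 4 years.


Use the formula I = P x R x T / 100
P x R x T = 2000 x 8 x 4 = 64000
I = 64000 / 100 = $640

$640


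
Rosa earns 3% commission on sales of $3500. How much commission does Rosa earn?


Convert rate to decimal:
3% = 0.03
Multiply by sales:
$3500 x 0.03 = $105

$105


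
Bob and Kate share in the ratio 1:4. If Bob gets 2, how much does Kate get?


Find the multiplier:
2 / 1 = 2
Apply to Kate's share:
4 x 2 = 8

8


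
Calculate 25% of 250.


Convert percentage to decimal:
25% = 0.25
Multiply:
250 x 0.25 = 62.5

62.5


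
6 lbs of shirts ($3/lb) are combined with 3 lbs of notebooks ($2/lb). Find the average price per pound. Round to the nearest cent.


Cost of shirts:
6 x $3 = $18
Cost of notebooks:
3 x $2 = $6
Total cost: $18 + $6 = $24
Total weight: 9 lbs
Average: $24 / 9 = $2.6666... ≈ $2.67/lb

$2.67/lb


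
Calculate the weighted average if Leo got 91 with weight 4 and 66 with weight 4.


Weighted sum:
4 x 91 + 4 x 66 = 628
Total weight:
4 + 4 = 8
Weighted average:
628 / 8 = 78.5

78.5


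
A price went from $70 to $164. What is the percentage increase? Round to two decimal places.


Find the absolute change:
|164 - 70| = 94
Divide by original and multiply by 100:
94 / 70 x 100 = 134.2857...% ≈ 134.29%

134.29%


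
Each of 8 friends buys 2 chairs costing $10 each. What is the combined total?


Cost per person:
2 x $10 = $20
Group total:
8 x $20 = $160

$160


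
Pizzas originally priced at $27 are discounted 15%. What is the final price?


Calculate the discount amount:
15% of $27 = $4.05
Subtract from original:
$27 - $4.05 = $22.95

$22.95


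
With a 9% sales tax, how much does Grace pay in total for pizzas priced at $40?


Calculate the tax:
9% of $40 = $3.60
Add tax to price:
$40 + $3.60 = $43.60

$43.60


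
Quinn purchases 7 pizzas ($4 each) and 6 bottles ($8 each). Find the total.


Cost of pizzas:
7 x $4 = $28
Cost of bottles:
6 x $8 = $48
Add both:
$28 + $48 = $76

$76


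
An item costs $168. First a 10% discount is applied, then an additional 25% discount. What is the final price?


First discount:
10% of $168 = $16.80
Price after first discount:
$168 - $16.80 = $151.20
Second discount:
25% of $151.20 = $37.80
Final price:
$151.20 - $37.80 = $113.40

$113.40


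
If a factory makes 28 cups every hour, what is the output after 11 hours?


Production rate: 28 cups per hour
Time: 11 hours
Total: 28 x 11 = 308 cups

308 cups


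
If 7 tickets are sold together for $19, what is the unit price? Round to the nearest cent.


Total cost: $19
Number of items: 7
Unit price: $19 / 7 = $2.7142... ≈ $2.71

$2.71


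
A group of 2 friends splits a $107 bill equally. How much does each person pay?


Total bill: $107
Number of people: 2
Each pays: $107 / 2 = $53.50

$53.50


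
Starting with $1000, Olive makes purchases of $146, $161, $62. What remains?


Add up expenses:
$146 + $161 + $62 = $369
Subtract from budget:
$1000 - $369 = $631

$631


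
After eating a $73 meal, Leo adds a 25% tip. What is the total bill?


Calculate the tip:
25% of $73 = $18.25
Add tip to meal cost:
$73 + $18.25 = $91.25

$91.25


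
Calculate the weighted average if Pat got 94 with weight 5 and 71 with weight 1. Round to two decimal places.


Weighted sum:
5 x 94 + 1 x 71 = 541
Total weight:
5 + 1 = 6
Weighted average:
541 / 6 = 90.1666... ≈ 90.17

90.17


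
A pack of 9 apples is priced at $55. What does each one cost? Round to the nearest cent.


Total cost: $55
Number of items: 9
Unit price: $55 / 9 = $6.1111... ≈ $6.11

$6.11


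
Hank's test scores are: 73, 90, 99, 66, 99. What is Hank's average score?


Add the scores:
73 + 90 + 99 + 66 + 99 = 427
Divide by the number of tests:
427 / 5 = 85.4

85.4


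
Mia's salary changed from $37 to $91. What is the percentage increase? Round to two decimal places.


Find the absolute change:
|91 - 37| = 54
Divide by original and multiply by 100:
54 / 37 x 100 = 145.9459...% ≈ 145.95%

145.95%


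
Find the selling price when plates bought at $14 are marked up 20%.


Calculate the markup amount:
20% of $14 = $2.80
Add to cost:
$14 + $2.80 = $16.80

$16.80


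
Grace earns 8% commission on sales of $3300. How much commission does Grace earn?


Convert rate to decimal:
8% = 0.08
Multiply by sales:
$3300 x 0.08 = $264

$264


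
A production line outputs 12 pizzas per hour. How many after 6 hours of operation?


Production rate: 12 pizzas per hour
Time: 6 hours
Total: 12 x 6 = 72 pizzas

72 pizzas


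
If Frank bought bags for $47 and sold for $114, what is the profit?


Selling price = $114
Cost price = $47
Profit = selling price - cost price:
Profit = $114 - $47 = $67

$67


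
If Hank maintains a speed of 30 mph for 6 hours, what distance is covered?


Use the formula: distance = speed x time
Speed = 30 mph, Time = 6 hours
30 x 6 = 180 miles

180 miles


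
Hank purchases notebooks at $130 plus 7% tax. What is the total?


Calculate the tax:
7% of $130 = $9.10
Add tax to price:
$130 + $9.10 = $139.10

$139.10


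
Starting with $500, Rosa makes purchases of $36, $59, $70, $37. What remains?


Add up expenses:
$36 + $59 + $70 + $37 = $202
Subtract from budget:
$500 - $202 = $298

$298


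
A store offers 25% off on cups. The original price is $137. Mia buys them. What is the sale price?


Calculate the discount amount:
25% of $137 = $34.25
Subtract from original:
$137 - $34.25 = $102.75

$102.75


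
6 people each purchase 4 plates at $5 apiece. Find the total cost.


Cost per person:
4 x $5 = $20
Group total:
6 x $20 = $120

$120


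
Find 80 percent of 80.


Convert percentage to decimal:
80% = 0.8
Multiply:
80 x 0.8 = 64

64


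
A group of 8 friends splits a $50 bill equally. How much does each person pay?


Total bill: $50
Number of people: 8
Each pays: $50 / 8 = $6.25

$6.25


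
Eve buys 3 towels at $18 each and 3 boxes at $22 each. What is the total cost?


Cost of towels:
3 x $18 = $54
Cost of boxes:
3 x $22 = $66
Add both:
$54 + $66 = $120

$120


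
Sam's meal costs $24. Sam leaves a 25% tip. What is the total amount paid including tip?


Calculate the tip:
25% of $24 = $6
Add tip to meal cost:
$24 + $6 = $30

$30


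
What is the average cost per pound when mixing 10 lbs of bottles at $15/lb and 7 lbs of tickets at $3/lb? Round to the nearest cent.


Cost of bottles:
10 x $15 = $150
Cost of tickets:
7 x $3 = $21
Total cost: $150 + $21 = $171
Total weight: 17 lbs
Average: $171 / 17 = $10.0588... ≈ $10.06/lb

$10.06/lb


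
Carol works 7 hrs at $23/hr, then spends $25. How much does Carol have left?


Calculate earnings:
7 x $23 = $161
Subtract spending:
$161 - $25 = $136

$136


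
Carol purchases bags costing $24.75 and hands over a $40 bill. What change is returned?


Start with the amount paid:
$40
Subtract the price:
$40 - $24.75 = $15.25

$15.25


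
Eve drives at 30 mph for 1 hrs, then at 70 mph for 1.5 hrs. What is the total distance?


Leg 1 distance:
30 x 1 = 30 miles
Leg 2 distance:
70 x 1.5 = 105 miles
Total distance:
30 + 105 = 135 miles

135 miles


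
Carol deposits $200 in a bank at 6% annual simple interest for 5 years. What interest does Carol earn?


Use the formula I = P x R x T / 100
P x R x T = 200 x 6 x 5 = 6000
I = 6000 / 100 = $60

$60


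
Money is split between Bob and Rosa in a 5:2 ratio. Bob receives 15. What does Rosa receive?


Find the multiplier:
15 / 5 = 3
Apply to Rosa's share:
2 x 3 = 6

6


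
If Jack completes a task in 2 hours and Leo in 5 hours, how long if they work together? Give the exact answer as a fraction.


Jack's rate: 1/2 of the job per hour
Leo's rate: 1/5 of the job per hour
Combined rate: 1/2 + 1/5 = 7/10 per hour
Time = 1 / (7/10) = 10/7 hours (≈ 1.43 hours)

10/7 hours


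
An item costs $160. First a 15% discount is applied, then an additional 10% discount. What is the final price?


First discount:
15% of $160 = $24
Price after first discount:
$160 - $24 = $136
Second discount:
10% of $136 = $13.60
Final price:
$136 - $13.60 = $122.40

$122.40


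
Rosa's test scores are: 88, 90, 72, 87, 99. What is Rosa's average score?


Add the scores:
88 + 90 + 72 + 87 + 99 = 436
Divide by the number of tests:
436 / 5 = 87.2

87.2


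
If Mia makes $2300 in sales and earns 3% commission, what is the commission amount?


Convert rate to decimal:
3% = 0.03
Multiply by sales:
$2300 x 0.03 = $69

$69
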